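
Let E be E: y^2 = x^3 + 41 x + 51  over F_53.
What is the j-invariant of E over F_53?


Delta = -16(4 a^3 + 27 b^2) mod 53 = 2
-1728 * (4 a)^3 = -1728 * (4*41)^3 mod 53 = 28
j = 28 * 2^(-1) mod 53 = 14

j = 14 (mod 53)


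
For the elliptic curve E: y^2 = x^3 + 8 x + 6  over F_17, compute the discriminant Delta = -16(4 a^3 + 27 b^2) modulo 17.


4 a^3 + 27 b^2 = 4*8^3 + 27*6^2 = 2048 + 972 = 3020
Delta = -16 * (3020) = -48320
Delta mod 17 = 11

Delta = 11 (mod 17)


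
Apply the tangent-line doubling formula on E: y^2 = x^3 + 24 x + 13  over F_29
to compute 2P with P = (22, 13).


Doubling: s = (3 x1^2 + a) / (2 y1)
s = (3*22^2 + 24) / (2*13) mod 29 = 1
x3 = s^2 - 2 x1 mod 29 = 1^2 - 2*22 = 15
y3 = s (x1 - x3) - y1 mod 29 = 1 * (22 - 15) - 13 = 23

2P = (15, 23)


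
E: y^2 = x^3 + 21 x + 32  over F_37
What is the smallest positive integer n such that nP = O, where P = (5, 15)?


Compute successive multiples of P until we hit O:
  1P = (5, 15)
  2P = (18, 10)
  3P = (24, 35)
  4P = (17, 23)
  5P = (36, 26)
  6P = (23, 18)
  7P = (8, 3)
  8P = (3, 14)
  ... (continuing to 37P)
  37P = O

ord(P) = 37


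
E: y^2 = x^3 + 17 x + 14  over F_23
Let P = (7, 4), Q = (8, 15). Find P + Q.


P != Q, so use the chord formula.
s = (y2 - y1) / (x2 - x1) = (11) / (1) mod 23 = 11
x3 = s^2 - x1 - x2 mod 23 = 11^2 - 7 - 8 = 14
y3 = s (x1 - x3) - y1 mod 23 = 11 * (7 - 14) - 4 = 11

P + Q = (14, 11)


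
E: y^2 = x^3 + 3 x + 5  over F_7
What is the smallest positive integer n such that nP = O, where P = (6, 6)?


Compute successive multiples of P until we hit O:
  1P = (6, 6)
  2P = (4, 2)
  3P = (1, 4)
  4P = (1, 3)
  5P = (4, 5)
  6P = (6, 1)
  7P = O

ord(P) = 7


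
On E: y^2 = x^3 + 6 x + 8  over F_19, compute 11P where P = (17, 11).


k = 11 = 1011_2 (binary, LSB first: 1101)
Double-and-add from P = (17, 11):
  bit 0 = 1: acc = O + (17, 11) = (17, 11)
  bit 1 = 1: acc = (17, 11) + (2, 3) = (4, 1)
  bit 2 = 0: acc unchanged = (4, 1)
  bit 3 = 1: acc = (4, 1) + (10, 17) = (10, 2)

11P = (10, 2)


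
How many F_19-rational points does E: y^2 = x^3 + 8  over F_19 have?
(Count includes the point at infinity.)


For each x in F_19, count y with y^2 = x^3 + 0 x + 8 mod 19:
  x = 1: RHS = 9, y in [3, 16]  -> 2 point(s)
  x = 2: RHS = 16, y in [4, 15]  -> 2 point(s)
  x = 3: RHS = 16, y in [4, 15]  -> 2 point(s)
  x = 5: RHS = 0, y in [0]  -> 1 point(s)
  x = 7: RHS = 9, y in [3, 16]  -> 2 point(s)
  x = 8: RHS = 7, y in [8, 11]  -> 2 point(s)
  x = 10: RHS = 1, y in [1, 18]  -> 2 point(s)
  x = 11: RHS = 9, y in [3, 16]  -> 2 point(s)
  x = 12: RHS = 7, y in [8, 11]  -> 2 point(s)
  x = 13: RHS = 1, y in [1, 18]  -> 2 point(s)
  x = 14: RHS = 16, y in [4, 15]  -> 2 point(s)
  x = 15: RHS = 1, y in [1, 18]  -> 2 point(s)
  x = 16: RHS = 0, y in [0]  -> 1 point(s)
  x = 17: RHS = 0, y in [0]  -> 1 point(s)
  x = 18: RHS = 7, y in [8, 11]  -> 2 point(s)
Affine points: 27. Add the point at infinity: total = 28.

#E(F_19) = 28


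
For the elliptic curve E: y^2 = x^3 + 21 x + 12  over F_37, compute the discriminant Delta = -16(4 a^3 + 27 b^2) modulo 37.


4 a^3 + 27 b^2 = 4*21^3 + 27*12^2 = 37044 + 3888 = 40932
Delta = -16 * (40932) = -654912
Delta mod 37 = 25

Delta = 25 (mod 37)


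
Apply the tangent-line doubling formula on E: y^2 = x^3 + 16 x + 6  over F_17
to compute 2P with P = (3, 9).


Doubling: s = (3 x1^2 + a) / (2 y1)
s = (3*3^2 + 16) / (2*9) mod 17 = 9
x3 = s^2 - 2 x1 mod 17 = 9^2 - 2*3 = 7
y3 = s (x1 - x3) - y1 mod 17 = 9 * (3 - 7) - 9 = 6

2P = (7, 6)


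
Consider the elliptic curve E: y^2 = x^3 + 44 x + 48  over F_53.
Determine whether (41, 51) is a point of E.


Check whether y^2 = x^3 + 44 x + 48 (mod 53) for (x, y) = (41, 51).
LHS: y^2 = 51^2 mod 53 = 4
RHS: x^3 + 44 x + 48 = 41^3 + 44*41 + 48 mod 53 = 18
LHS != RHS

No, not on the curve


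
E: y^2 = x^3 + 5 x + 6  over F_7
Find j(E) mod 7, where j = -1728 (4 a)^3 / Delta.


Delta = -16(4 a^3 + 27 b^2) mod 7 = 3
-1728 * (4 a)^3 = -1728 * (4*5)^3 mod 7 = 6
j = 6 * 3^(-1) mod 7 = 2

j = 2 (mod 7)


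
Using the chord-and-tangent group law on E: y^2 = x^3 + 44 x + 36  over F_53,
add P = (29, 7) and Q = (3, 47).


P != Q, so use the chord formula.
s = (y2 - y1) / (x2 - x1) = (40) / (27) mod 53 = 27
x3 = s^2 - x1 - x2 mod 53 = 27^2 - 29 - 3 = 8
y3 = s (x1 - x3) - y1 mod 53 = 27 * (29 - 8) - 7 = 30

P + Q = (8, 30)


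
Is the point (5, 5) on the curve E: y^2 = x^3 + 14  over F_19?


Check whether y^2 = x^3 + 0 x + 14 (mod 19) for (x, y) = (5, 5).
LHS: y^2 = 5^2 mod 19 = 6
RHS: x^3 + 0 x + 14 = 5^3 + 0*5 + 14 mod 19 = 6
LHS = RHS

Yes, on the curve


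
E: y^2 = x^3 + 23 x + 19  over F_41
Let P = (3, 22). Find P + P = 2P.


Doubling: s = (3 x1^2 + a) / (2 y1)
s = (3*3^2 + 23) / (2*22) mod 41 = 3
x3 = s^2 - 2 x1 mod 41 = 3^2 - 2*3 = 3
y3 = s (x1 - x3) - y1 mod 41 = 3 * (3 - 3) - 22 = 19

2P = (3, 19)


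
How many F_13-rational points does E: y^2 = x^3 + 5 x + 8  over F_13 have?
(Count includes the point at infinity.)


For each x in F_13, count y with y^2 = x^3 + 5 x + 8 mod 13:
  x = 1: RHS = 1, y in [1, 12]  -> 2 point(s)
  x = 2: RHS = 0, y in [0]  -> 1 point(s)
  x = 4: RHS = 1, y in [1, 12]  -> 2 point(s)
  x = 7: RHS = 9, y in [3, 10]  -> 2 point(s)
  x = 8: RHS = 1, y in [1, 12]  -> 2 point(s)
  x = 11: RHS = 3, y in [4, 9]  -> 2 point(s)
Affine points: 11. Add the point at infinity: total = 12.

#E(F_13) = 12


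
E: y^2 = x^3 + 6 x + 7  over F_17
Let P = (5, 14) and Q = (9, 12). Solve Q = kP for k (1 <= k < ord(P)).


Enumerate multiples of P until we hit Q = (9, 12):
  1P = (5, 14)
  2P = (15, 2)
  3P = (10, 9)
  4P = (3, 1)
  5P = (13, 2)
  6P = (14, 8)
  7P = (6, 15)
  8P = (7, 1)
  9P = (9, 12)
Match found at i = 9.

k = 9


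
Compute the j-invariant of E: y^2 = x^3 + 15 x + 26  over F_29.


Delta = -16(4 a^3 + 27 b^2) mod 29 = 19
-1728 * (4 a)^3 = -1728 * (4*15)^3 mod 29 = 9
j = 9 * 19^(-1) mod 29 = 2

j = 2 (mod 29)


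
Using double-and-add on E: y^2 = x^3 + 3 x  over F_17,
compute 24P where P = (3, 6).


k = 24 = 11000_2 (binary, LSB first: 00011)
Double-and-add from P = (3, 6):
  bit 0 = 0: acc unchanged = O
  bit 1 = 0: acc unchanged = O
  bit 2 = 0: acc unchanged = O
  bit 3 = 1: acc = O + (16, 8) = (16, 8)
  bit 4 = 1: acc = (16, 8) + (4, 5) = (13, 14)

24P = (13, 14)


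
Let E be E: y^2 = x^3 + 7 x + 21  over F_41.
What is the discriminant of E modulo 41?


4 a^3 + 27 b^2 = 4*7^3 + 27*21^2 = 1372 + 11907 = 13279
Delta = -16 * (13279) = -212464
Delta mod 41 = 39

Delta = 39 (mod 41)


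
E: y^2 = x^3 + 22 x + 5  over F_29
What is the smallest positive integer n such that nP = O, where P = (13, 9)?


Compute successive multiples of P until we hit O:
  1P = (13, 9)
  2P = (7, 3)
  3P = (10, 23)
  4P = (2, 17)
  5P = (21, 10)
  6P = (0, 18)
  7P = (23, 18)
  8P = (26, 17)
  ... (continuing to 31P)
  31P = O

ord(P) = 31


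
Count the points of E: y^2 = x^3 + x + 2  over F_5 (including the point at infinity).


For each x in F_5, count y with y^2 = x^3 + 1 x + 2 mod 5:
  x = 1: RHS = 4, y in [2, 3]  -> 2 point(s)
  x = 4: RHS = 0, y in [0]  -> 1 point(s)
Affine points: 3. Add the point at infinity: total = 4.

#E(F_5) = 4


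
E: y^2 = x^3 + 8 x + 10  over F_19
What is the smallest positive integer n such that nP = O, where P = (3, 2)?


Compute successive multiples of P until we hit O:
  1P = (3, 2)
  2P = (10, 8)
  3P = (11, 2)
  4P = (5, 17)
  5P = (15, 3)
  6P = (8, 15)
  7P = (14, 15)
  8P = (18, 1)
  ... (continuing to 24P)
  24P = O

ord(P) = 24


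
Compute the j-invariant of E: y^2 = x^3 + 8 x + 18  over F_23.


Delta = -16(4 a^3 + 27 b^2) mod 23 = 17
-1728 * (4 a)^3 = -1728 * (4*8)^3 mod 23 = 21
j = 21 * 17^(-1) mod 23 = 8

j = 8 (mod 23)


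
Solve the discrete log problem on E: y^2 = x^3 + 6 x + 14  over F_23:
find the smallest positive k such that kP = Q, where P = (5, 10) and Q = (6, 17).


Enumerate multiples of P until we hit Q = (6, 17):
  1P = (5, 10)
  2P = (6, 17)
Match found at i = 2.

k = 2


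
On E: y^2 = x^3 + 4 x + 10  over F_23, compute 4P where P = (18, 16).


k = 4 = 100_2 (binary, LSB first: 001)
Double-and-add from P = (18, 16):
  bit 0 = 0: acc unchanged = O
  bit 1 = 0: acc unchanged = O
  bit 2 = 1: acc = O + (7, 6) = (7, 6)

4P = (7, 6)


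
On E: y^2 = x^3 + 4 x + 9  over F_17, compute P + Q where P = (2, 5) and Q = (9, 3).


P != Q, so use the chord formula.
s = (y2 - y1) / (x2 - x1) = (15) / (7) mod 17 = 7
x3 = s^2 - x1 - x2 mod 17 = 7^2 - 2 - 9 = 4
y3 = s (x1 - x3) - y1 mod 17 = 7 * (2 - 4) - 5 = 15

P + Q = (4, 15)


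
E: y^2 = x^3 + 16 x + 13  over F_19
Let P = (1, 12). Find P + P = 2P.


Doubling: s = (3 x1^2 + a) / (2 y1)
s = (3*1^2 + 16) / (2*12) mod 19 = 0
x3 = s^2 - 2 x1 mod 19 = 0^2 - 2*1 = 17
y3 = s (x1 - x3) - y1 mod 19 = 0 * (1 - 17) - 12 = 7

2P = (17, 7)


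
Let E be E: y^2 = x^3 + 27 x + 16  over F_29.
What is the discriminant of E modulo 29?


4 a^3 + 27 b^2 = 4*27^3 + 27*16^2 = 78732 + 6912 = 85644
Delta = -16 * (85644) = -1370304
Delta mod 29 = 4

Delta = 4 (mod 29)


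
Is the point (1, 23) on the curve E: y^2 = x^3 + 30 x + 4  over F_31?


Check whether y^2 = x^3 + 30 x + 4 (mod 31) for (x, y) = (1, 23).
LHS: y^2 = 23^2 mod 31 = 2
RHS: x^3 + 30 x + 4 = 1^3 + 30*1 + 4 mod 31 = 4
LHS != RHS

No, not on the curve


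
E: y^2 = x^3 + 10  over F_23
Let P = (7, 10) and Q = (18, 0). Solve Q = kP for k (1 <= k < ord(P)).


Enumerate multiples of P until we hit Q = (18, 0):
  1P = (7, 10)
  2P = (18, 0)
Match found at i = 2.

k = 2


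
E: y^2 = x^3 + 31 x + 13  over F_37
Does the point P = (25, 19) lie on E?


Check whether y^2 = x^3 + 31 x + 13 (mod 37) for (x, y) = (25, 19).
LHS: y^2 = 19^2 mod 37 = 28
RHS: x^3 + 31 x + 13 = 25^3 + 31*25 + 13 mod 37 = 22
LHS != RHS

No, not on the curve


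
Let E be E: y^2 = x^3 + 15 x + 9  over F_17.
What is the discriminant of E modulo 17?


4 a^3 + 27 b^2 = 4*15^3 + 27*9^2 = 13500 + 2187 = 15687
Delta = -16 * (15687) = -250992
Delta mod 17 = 13

Delta = 13 (mod 17)


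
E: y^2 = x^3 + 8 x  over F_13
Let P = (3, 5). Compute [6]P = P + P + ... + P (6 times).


k = 6 = 110_2 (binary, LSB first: 011)
Double-and-add from P = (3, 5):
  bit 0 = 0: acc unchanged = O
  bit 1 = 1: acc = O + (3, 8) = (3, 8)
  bit 2 = 1: acc = (3, 8) + (3, 5) = O

6P = O


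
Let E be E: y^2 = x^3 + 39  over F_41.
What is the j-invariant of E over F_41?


Delta = -16(4 a^3 + 27 b^2) mod 41 = 35
-1728 * (4 a)^3 = -1728 * (4*0)^3 mod 41 = 0
j = 0 * 35^(-1) mod 41 = 0

j = 0 (mod 41)


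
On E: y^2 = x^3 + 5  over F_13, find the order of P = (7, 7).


Compute successive multiples of P until we hit O:
  1P = (7, 7)
  2P = (2, 0)
  3P = (7, 6)
  4P = O

ord(P) = 4


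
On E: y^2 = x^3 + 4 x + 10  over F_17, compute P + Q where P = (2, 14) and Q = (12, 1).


P != Q, so use the chord formula.
s = (y2 - y1) / (x2 - x1) = (4) / (10) mod 17 = 14
x3 = s^2 - x1 - x2 mod 17 = 14^2 - 2 - 12 = 12
y3 = s (x1 - x3) - y1 mod 17 = 14 * (2 - 12) - 14 = 16

P + Q = (12, 16)


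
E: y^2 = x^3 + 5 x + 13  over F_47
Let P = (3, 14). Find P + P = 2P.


Doubling: s = (3 x1^2 + a) / (2 y1)
s = (3*3^2 + 5) / (2*14) mod 47 = 28
x3 = s^2 - 2 x1 mod 47 = 28^2 - 2*3 = 26
y3 = s (x1 - x3) - y1 mod 47 = 28 * (3 - 26) - 14 = 0

2P = (26, 0)


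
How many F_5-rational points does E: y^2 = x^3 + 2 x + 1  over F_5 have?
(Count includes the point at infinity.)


For each x in F_5, count y with y^2 = x^3 + 2 x + 1 mod 5:
  x = 0: RHS = 1, y in [1, 4]  -> 2 point(s)
  x = 1: RHS = 4, y in [2, 3]  -> 2 point(s)
  x = 3: RHS = 4, y in [2, 3]  -> 2 point(s)
Affine points: 6. Add the point at infinity: total = 7.

#E(F_5) = 7


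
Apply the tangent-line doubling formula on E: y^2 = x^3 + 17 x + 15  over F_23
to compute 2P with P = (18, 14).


Doubling: s = (3 x1^2 + a) / (2 y1)
s = (3*18^2 + 17) / (2*14) mod 23 = 0
x3 = s^2 - 2 x1 mod 23 = 0^2 - 2*18 = 10
y3 = s (x1 - x3) - y1 mod 23 = 0 * (18 - 10) - 14 = 9

2P = (10, 9)


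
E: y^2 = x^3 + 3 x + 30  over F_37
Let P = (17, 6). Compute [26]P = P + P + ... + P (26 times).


k = 26 = 11010_2 (binary, LSB first: 01011)
Double-and-add from P = (17, 6):
  bit 0 = 0: acc unchanged = O
  bit 1 = 1: acc = O + (33, 18) = (33, 18)
  bit 2 = 0: acc unchanged = (33, 18)
  bit 3 = 1: acc = (33, 18) + (29, 7) = (8, 23)
  bit 4 = 1: acc = (8, 23) + (15, 3) = (35, 33)

26P = (35, 33)


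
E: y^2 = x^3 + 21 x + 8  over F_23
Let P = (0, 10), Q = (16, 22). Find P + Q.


P != Q, so use the chord formula.
s = (y2 - y1) / (x2 - x1) = (12) / (16) mod 23 = 18
x3 = s^2 - x1 - x2 mod 23 = 18^2 - 0 - 16 = 9
y3 = s (x1 - x3) - y1 mod 23 = 18 * (0 - 9) - 10 = 12

P + Q = (9, 12)


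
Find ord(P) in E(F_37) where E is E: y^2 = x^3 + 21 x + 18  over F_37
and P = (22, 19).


Compute successive multiples of P until we hit O:
  1P = (22, 19)
  2P = (5, 10)
  3P = (9, 14)
  4P = (16, 26)
  5P = (24, 8)
  6P = (12, 0)
  7P = (24, 29)
  8P = (16, 11)
  ... (continuing to 12P)
  12P = O

ord(P) = 12


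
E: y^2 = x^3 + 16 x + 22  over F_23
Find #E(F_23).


For each x in F_23, count y with y^2 = x^3 + 16 x + 22 mod 23:
  x = 1: RHS = 16, y in [4, 19]  -> 2 point(s)
  x = 2: RHS = 16, y in [4, 19]  -> 2 point(s)
  x = 4: RHS = 12, y in [9, 14]  -> 2 point(s)
  x = 6: RHS = 12, y in [9, 14]  -> 2 point(s)
  x = 8: RHS = 18, y in [8, 15]  -> 2 point(s)
  x = 10: RHS = 9, y in [3, 20]  -> 2 point(s)
  x = 13: RHS = 12, y in [9, 14]  -> 2 point(s)
  x = 14: RHS = 0, y in [0]  -> 1 point(s)
  x = 15: RHS = 3, y in [7, 16]  -> 2 point(s)
  x = 16: RHS = 4, y in [2, 21]  -> 2 point(s)
  x = 17: RHS = 9, y in [3, 20]  -> 2 point(s)
  x = 18: RHS = 1, y in [1, 22]  -> 2 point(s)
  x = 19: RHS = 9, y in [3, 20]  -> 2 point(s)
  x = 20: RHS = 16, y in [4, 19]  -> 2 point(s)
Affine points: 27. Add the point at infinity: total = 28.

#E(F_23) = 28


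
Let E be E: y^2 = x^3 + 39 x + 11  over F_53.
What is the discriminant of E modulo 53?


4 a^3 + 27 b^2 = 4*39^3 + 27*11^2 = 237276 + 3267 = 240543
Delta = -16 * (240543) = -3848688
Delta mod 53 = 13

Delta = 13 (mod 53)


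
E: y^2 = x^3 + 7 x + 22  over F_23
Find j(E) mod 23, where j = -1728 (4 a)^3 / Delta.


Delta = -16(4 a^3 + 27 b^2) mod 23 = 18
-1728 * (4 a)^3 = -1728 * (4*7)^3 mod 23 = 16
j = 16 * 18^(-1) mod 23 = 6

j = 6 (mod 23)


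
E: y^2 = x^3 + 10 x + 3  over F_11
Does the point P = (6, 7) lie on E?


Check whether y^2 = x^3 + 10 x + 3 (mod 11) for (x, y) = (6, 7).
LHS: y^2 = 7^2 mod 11 = 5
RHS: x^3 + 10 x + 3 = 6^3 + 10*6 + 3 mod 11 = 4
LHS != RHS

No, not on the curve


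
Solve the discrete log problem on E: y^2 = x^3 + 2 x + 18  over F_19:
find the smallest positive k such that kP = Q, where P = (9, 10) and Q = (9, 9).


Enumerate multiples of P until we hit Q = (9, 9):
  1P = (9, 10)
  2P = (5, 1)
  3P = (16, 17)
  4P = (14, 4)
  5P = (2, 12)
  6P = (17, 14)
  7P = (17, 5)
  8P = (2, 7)
  9P = (14, 15)
  10P = (16, 2)
  11P = (5, 18)
  12P = (9, 9)
Match found at i = 12.

k = 12


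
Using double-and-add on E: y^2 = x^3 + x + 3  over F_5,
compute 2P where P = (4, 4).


k = 2 = 10_2 (binary, LSB first: 01)
Double-and-add from P = (4, 4):
  bit 0 = 0: acc unchanged = O
  bit 1 = 1: acc = O + (1, 0) = (1, 0)

2P = (1, 0)


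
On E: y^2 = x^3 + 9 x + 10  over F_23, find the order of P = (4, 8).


Compute successive multiples of P until we hit O:
  1P = (4, 8)
  2P = (17, 19)
  3P = (20, 5)
  4P = (2, 6)
  5P = (18, 1)
  6P = (7, 5)
  7P = (13, 1)
  8P = (12, 11)
  ... (continuing to 28P)
  28P = O

ord(P) = 28


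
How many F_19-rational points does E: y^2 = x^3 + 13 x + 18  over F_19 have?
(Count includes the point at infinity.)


For each x in F_19, count y with y^2 = x^3 + 13 x + 18 mod 19:
  x = 4: RHS = 1, y in [1, 18]  -> 2 point(s)
  x = 8: RHS = 7, y in [8, 11]  -> 2 point(s)
  x = 9: RHS = 9, y in [3, 16]  -> 2 point(s)
  x = 13: RHS = 9, y in [3, 16]  -> 2 point(s)
  x = 15: RHS = 16, y in [4, 15]  -> 2 point(s)
  x = 16: RHS = 9, y in [3, 16]  -> 2 point(s)
  x = 18: RHS = 4, y in [2, 17]  -> 2 point(s)
Affine points: 14. Add the point at infinity: total = 15.

#E(F_19) = 15


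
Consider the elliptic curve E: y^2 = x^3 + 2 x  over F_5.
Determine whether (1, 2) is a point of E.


Check whether y^2 = x^3 + 2 x + 0 (mod 5) for (x, y) = (1, 2).
LHS: y^2 = 2^2 mod 5 = 4
RHS: x^3 + 2 x + 0 = 1^3 + 2*1 + 0 mod 5 = 3
LHS != RHS

No, not on the curve


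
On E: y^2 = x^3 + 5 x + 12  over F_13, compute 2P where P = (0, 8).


Doubling: s = (3 x1^2 + a) / (2 y1)
s = (3*0^2 + 5) / (2*8) mod 13 = 6
x3 = s^2 - 2 x1 mod 13 = 6^2 - 2*0 = 10
y3 = s (x1 - x3) - y1 mod 13 = 6 * (0 - 10) - 8 = 10

2P = (10, 10)


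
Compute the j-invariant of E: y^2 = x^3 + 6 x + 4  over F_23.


Delta = -16(4 a^3 + 27 b^2) mod 23 = 10
-1728 * (4 a)^3 = -1728 * (4*6)^3 mod 23 = 20
j = 20 * 10^(-1) mod 23 = 2

j = 2 (mod 23)


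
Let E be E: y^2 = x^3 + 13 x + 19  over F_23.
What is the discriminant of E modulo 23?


4 a^3 + 27 b^2 = 4*13^3 + 27*19^2 = 8788 + 9747 = 18535
Delta = -16 * (18535) = -296560
Delta mod 23 = 2

Delta = 2 (mod 23)


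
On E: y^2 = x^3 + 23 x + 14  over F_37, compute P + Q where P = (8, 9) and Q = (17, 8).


P != Q, so use the chord formula.
s = (y2 - y1) / (x2 - x1) = (36) / (9) mod 37 = 4
x3 = s^2 - x1 - x2 mod 37 = 4^2 - 8 - 17 = 28
y3 = s (x1 - x3) - y1 mod 37 = 4 * (8 - 28) - 9 = 22

P + Q = (28, 22)


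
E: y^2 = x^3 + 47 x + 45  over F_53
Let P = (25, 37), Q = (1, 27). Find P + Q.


P != Q, so use the chord formula.
s = (y2 - y1) / (x2 - x1) = (43) / (29) mod 53 = 49
x3 = s^2 - x1 - x2 mod 53 = 49^2 - 25 - 1 = 43
y3 = s (x1 - x3) - y1 mod 53 = 49 * (25 - 43) - 37 = 35

P + Q = (43, 35)


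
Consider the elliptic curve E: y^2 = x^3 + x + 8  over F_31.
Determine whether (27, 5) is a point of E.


Check whether y^2 = x^3 + 1 x + 8 (mod 31) for (x, y) = (27, 5).
LHS: y^2 = 5^2 mod 31 = 25
RHS: x^3 + 1 x + 8 = 27^3 + 1*27 + 8 mod 31 = 2
LHS != RHS

No, not on the curve


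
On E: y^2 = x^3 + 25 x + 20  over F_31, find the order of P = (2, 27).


Compute successive multiples of P until we hit O:
  1P = (2, 27)
  2P = (14, 13)
  3P = (0, 12)
  4P = (0, 19)
  5P = (14, 18)
  6P = (2, 4)
  7P = O

ord(P) = 7


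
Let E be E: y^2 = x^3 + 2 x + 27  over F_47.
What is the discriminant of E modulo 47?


4 a^3 + 27 b^2 = 4*2^3 + 27*27^2 = 32 + 19683 = 19715
Delta = -16 * (19715) = -315440
Delta mod 47 = 24

Delta = 24 (mod 47)


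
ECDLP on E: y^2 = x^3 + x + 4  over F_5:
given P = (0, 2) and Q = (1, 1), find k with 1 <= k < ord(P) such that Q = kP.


Enumerate multiples of P until we hit Q = (1, 1):
  1P = (0, 2)
  2P = (1, 4)
  3P = (3, 2)
  4P = (2, 3)
  5P = (2, 2)
  6P = (3, 3)
  7P = (1, 1)
Match found at i = 7.

k = 7


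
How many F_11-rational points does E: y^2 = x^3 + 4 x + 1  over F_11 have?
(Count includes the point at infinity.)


For each x in F_11, count y with y^2 = x^3 + 4 x + 1 mod 11:
  x = 0: RHS = 1, y in [1, 10]  -> 2 point(s)
  x = 4: RHS = 4, y in [2, 9]  -> 2 point(s)
  x = 5: RHS = 3, y in [5, 6]  -> 2 point(s)
  x = 7: RHS = 9, y in [3, 8]  -> 2 point(s)
Affine points: 8. Add the point at infinity: total = 9.

#E(F_11) = 9


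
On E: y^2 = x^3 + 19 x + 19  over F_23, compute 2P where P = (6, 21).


Doubling: s = (3 x1^2 + a) / (2 y1)
s = (3*6^2 + 19) / (2*21) mod 23 = 20
x3 = s^2 - 2 x1 mod 23 = 20^2 - 2*6 = 20
y3 = s (x1 - x3) - y1 mod 23 = 20 * (6 - 20) - 21 = 21

2P = (20, 21)


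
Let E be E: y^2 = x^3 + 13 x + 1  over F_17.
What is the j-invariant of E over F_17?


Delta = -16(4 a^3 + 27 b^2) mod 17 = 9
-1728 * (4 a)^3 = -1728 * (4*13)^3 mod 17 = 6
j = 6 * 9^(-1) mod 17 = 12

j = 12 (mod 17)


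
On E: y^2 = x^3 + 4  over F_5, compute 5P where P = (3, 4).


k = 5 = 101_2 (binary, LSB first: 101)
Double-and-add from P = (3, 4):
  bit 0 = 1: acc = O + (3, 4) = (3, 4)
  bit 1 = 0: acc unchanged = (3, 4)
  bit 2 = 1: acc = (3, 4) + (0, 2) = (3, 1)

5P = (3, 1)


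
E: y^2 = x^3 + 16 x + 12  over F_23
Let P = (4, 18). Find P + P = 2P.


Doubling: s = (3 x1^2 + a) / (2 y1)
s = (3*4^2 + 16) / (2*18) mod 23 = 12
x3 = s^2 - 2 x1 mod 23 = 12^2 - 2*4 = 21
y3 = s (x1 - x3) - y1 mod 23 = 12 * (4 - 21) - 18 = 8

2P = (21, 8)


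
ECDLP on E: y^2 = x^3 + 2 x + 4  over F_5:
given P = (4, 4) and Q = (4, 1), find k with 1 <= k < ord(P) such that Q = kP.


Enumerate multiples of P until we hit Q = (4, 1):
  1P = (4, 4)
  2P = (2, 1)
  3P = (0, 2)
  4P = (0, 3)
  5P = (2, 4)
  6P = (4, 1)
Match found at i = 6.

k = 6


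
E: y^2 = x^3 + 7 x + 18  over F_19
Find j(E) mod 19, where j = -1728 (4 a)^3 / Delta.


Delta = -16(4 a^3 + 27 b^2) mod 19 = 17
-1728 * (4 a)^3 = -1728 * (4*7)^3 mod 19 = 7
j = 7 * 17^(-1) mod 19 = 6

j = 6 (mod 19)


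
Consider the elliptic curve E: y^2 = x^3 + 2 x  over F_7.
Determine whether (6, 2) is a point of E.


Check whether y^2 = x^3 + 2 x + 0 (mod 7) for (x, y) = (6, 2).
LHS: y^2 = 2^2 mod 7 = 4
RHS: x^3 + 2 x + 0 = 6^3 + 2*6 + 0 mod 7 = 4
LHS = RHS

Yes, on the curve


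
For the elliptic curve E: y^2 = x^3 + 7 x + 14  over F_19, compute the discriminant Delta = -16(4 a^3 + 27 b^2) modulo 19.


4 a^3 + 27 b^2 = 4*7^3 + 27*14^2 = 1372 + 5292 = 6664
Delta = -16 * (6664) = -106624
Delta mod 19 = 4

Delta = 4 (mod 19)


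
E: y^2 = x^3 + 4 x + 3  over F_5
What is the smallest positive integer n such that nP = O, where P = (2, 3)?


Compute successive multiples of P until we hit O:
  1P = (2, 3)
  2P = (2, 2)
  3P = O

ord(P) = 3


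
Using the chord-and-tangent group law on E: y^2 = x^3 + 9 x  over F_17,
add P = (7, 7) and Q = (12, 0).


P != Q, so use the chord formula.
s = (y2 - y1) / (x2 - x1) = (10) / (5) mod 17 = 2
x3 = s^2 - x1 - x2 mod 17 = 2^2 - 7 - 12 = 2
y3 = s (x1 - x3) - y1 mod 17 = 2 * (7 - 2) - 7 = 3

P + Q = (2, 3)


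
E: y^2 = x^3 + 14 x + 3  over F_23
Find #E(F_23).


For each x in F_23, count y with y^2 = x^3 + 14 x + 3 mod 23:
  x = 0: RHS = 3, y in [7, 16]  -> 2 point(s)
  x = 1: RHS = 18, y in [8, 15]  -> 2 point(s)
  x = 2: RHS = 16, y in [4, 19]  -> 2 point(s)
  x = 3: RHS = 3, y in [7, 16]  -> 2 point(s)
  x = 4: RHS = 8, y in [10, 13]  -> 2 point(s)
  x = 6: RHS = 4, y in [2, 21]  -> 2 point(s)
  x = 8: RHS = 6, y in [11, 12]  -> 2 point(s)
  x = 10: RHS = 16, y in [4, 19]  -> 2 point(s)
  x = 11: RHS = 16, y in [4, 19]  -> 2 point(s)
  x = 12: RHS = 13, y in [6, 17]  -> 2 point(s)
  x = 13: RHS = 13, y in [6, 17]  -> 2 point(s)
  x = 15: RHS = 0, y in [0]  -> 1 point(s)
  x = 17: RHS = 2, y in [5, 18]  -> 2 point(s)
  x = 20: RHS = 3, y in [7, 16]  -> 2 point(s)
  x = 21: RHS = 13, y in [6, 17]  -> 2 point(s)
Affine points: 29. Add the point at infinity: total = 30.

#E(F_23) = 30


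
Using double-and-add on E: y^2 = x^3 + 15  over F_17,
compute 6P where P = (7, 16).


k = 6 = 110_2 (binary, LSB first: 011)
Double-and-add from P = (7, 16):
  bit 0 = 0: acc unchanged = O
  bit 1 = 1: acc = O + (12, 3) = (12, 3)
  bit 2 = 1: acc = (12, 3) + (9, 9) = (0, 7)

6P = (0, 7)


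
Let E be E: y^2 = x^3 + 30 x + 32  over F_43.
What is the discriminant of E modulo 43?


4 a^3 + 27 b^2 = 4*30^3 + 27*32^2 = 108000 + 27648 = 135648
Delta = -16 * (135648) = -2170368
Delta mod 43 = 14

Delta = 14 (mod 43)


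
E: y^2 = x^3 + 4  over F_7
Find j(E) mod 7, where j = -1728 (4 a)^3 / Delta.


Delta = -16(4 a^3 + 27 b^2) mod 7 = 4
-1728 * (4 a)^3 = -1728 * (4*0)^3 mod 7 = 0
j = 0 * 4^(-1) mod 7 = 0

j = 0 (mod 7)


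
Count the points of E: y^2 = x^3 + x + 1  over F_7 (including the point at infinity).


For each x in F_7, count y with y^2 = x^3 + 1 x + 1 mod 7:
  x = 0: RHS = 1, y in [1, 6]  -> 2 point(s)
  x = 2: RHS = 4, y in [2, 5]  -> 2 point(s)
Affine points: 4. Add the point at infinity: total = 5.

#E(F_7) = 5


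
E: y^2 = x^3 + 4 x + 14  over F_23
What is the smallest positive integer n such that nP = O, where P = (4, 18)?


Compute successive multiples of P until we hit O:
  1P = (4, 18)
  2P = (8, 12)
  3P = (19, 16)
  4P = (13, 20)
  5P = (14, 13)
  6P = (11, 20)
  7P = (17, 21)
  8P = (6, 1)
  ... (continuing to 19P)
  19P = O

ord(P) = 19


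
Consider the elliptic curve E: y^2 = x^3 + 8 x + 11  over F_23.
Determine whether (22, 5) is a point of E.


Check whether y^2 = x^3 + 8 x + 11 (mod 23) for (x, y) = (22, 5).
LHS: y^2 = 5^2 mod 23 = 2
RHS: x^3 + 8 x + 11 = 22^3 + 8*22 + 11 mod 23 = 2
LHS = RHS

Yes, on the curve


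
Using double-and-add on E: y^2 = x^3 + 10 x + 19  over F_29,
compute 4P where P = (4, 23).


k = 4 = 100_2 (binary, LSB first: 001)
Double-and-add from P = (4, 23):
  bit 0 = 0: acc unchanged = O
  bit 1 = 0: acc unchanged = O
  bit 2 = 1: acc = O + (15, 8) = (15, 8)

4P = (15, 8)


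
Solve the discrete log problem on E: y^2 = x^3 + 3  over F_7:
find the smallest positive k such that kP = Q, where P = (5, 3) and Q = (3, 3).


Enumerate multiples of P until we hit Q = (3, 3):
  1P = (5, 3)
  2P = (1, 5)
  3P = (3, 3)
Match found at i = 3.

k = 3


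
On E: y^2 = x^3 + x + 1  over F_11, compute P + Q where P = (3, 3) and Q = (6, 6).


P != Q, so use the chord formula.
s = (y2 - y1) / (x2 - x1) = (3) / (3) mod 11 = 1
x3 = s^2 - x1 - x2 mod 11 = 1^2 - 3 - 6 = 3
y3 = s (x1 - x3) - y1 mod 11 = 1 * (3 - 3) - 3 = 8

P + Q = (3, 8)


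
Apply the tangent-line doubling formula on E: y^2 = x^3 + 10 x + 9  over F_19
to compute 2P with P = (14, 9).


Doubling: s = (3 x1^2 + a) / (2 y1)
s = (3*14^2 + 10) / (2*9) mod 19 = 10
x3 = s^2 - 2 x1 mod 19 = 10^2 - 2*14 = 15
y3 = s (x1 - x3) - y1 mod 19 = 10 * (14 - 15) - 9 = 0

2P = (15, 0)


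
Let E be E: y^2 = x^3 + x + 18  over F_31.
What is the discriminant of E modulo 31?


4 a^3 + 27 b^2 = 4*1^3 + 27*18^2 = 4 + 8748 = 8752
Delta = -16 * (8752) = -140032
Delta mod 31 = 26

Delta = 26 (mod 31)


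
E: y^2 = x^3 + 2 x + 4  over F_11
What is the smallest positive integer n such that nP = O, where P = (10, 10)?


Compute successive multiples of P until we hit O:
  1P = (10, 10)
  2P = (0, 9)
  3P = (2, 4)
  4P = (3, 9)
  5P = (7, 3)
  6P = (8, 2)
  7P = (9, 5)
  8P = (6, 10)
  ... (continuing to 17P)
  17P = O

ord(P) = 17


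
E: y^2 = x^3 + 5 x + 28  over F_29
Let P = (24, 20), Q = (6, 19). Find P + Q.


P != Q, so use the chord formula.
s = (y2 - y1) / (x2 - x1) = (28) / (11) mod 29 = 21
x3 = s^2 - x1 - x2 mod 29 = 21^2 - 24 - 6 = 5
y3 = s (x1 - x3) - y1 mod 29 = 21 * (24 - 5) - 20 = 2

P + Q = (5, 2)


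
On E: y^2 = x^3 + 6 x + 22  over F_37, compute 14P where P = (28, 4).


k = 14 = 1110_2 (binary, LSB first: 0111)
Double-and-add from P = (28, 4):
  bit 0 = 0: acc unchanged = O
  bit 1 = 1: acc = O + (8, 8) = (8, 8)
  bit 2 = 1: acc = (8, 8) + (14, 1) = (3, 17)
  bit 3 = 1: acc = (3, 17) + (10, 3) = (28, 33)

14P = (28, 33)


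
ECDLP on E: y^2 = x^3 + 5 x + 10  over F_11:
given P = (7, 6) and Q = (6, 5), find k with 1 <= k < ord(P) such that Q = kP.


Enumerate multiples of P until we hit Q = (6, 5):
  1P = (7, 6)
  2P = (1, 4)
  3P = (8, 1)
  4P = (10, 9)
  5P = (6, 6)
  6P = (9, 5)
  7P = (9, 6)
  8P = (6, 5)
Match found at i = 8.

k = 8


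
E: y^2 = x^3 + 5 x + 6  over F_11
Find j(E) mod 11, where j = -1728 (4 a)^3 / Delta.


Delta = -16(4 a^3 + 27 b^2) mod 11 = 10
-1728 * (4 a)^3 = -1728 * (4*5)^3 mod 11 = 8
j = 8 * 10^(-1) mod 11 = 3

j = 3 (mod 11)


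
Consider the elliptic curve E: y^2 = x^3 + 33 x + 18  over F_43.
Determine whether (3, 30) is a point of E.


Check whether y^2 = x^3 + 33 x + 18 (mod 43) for (x, y) = (3, 30).
LHS: y^2 = 30^2 mod 43 = 40
RHS: x^3 + 33 x + 18 = 3^3 + 33*3 + 18 mod 43 = 15
LHS != RHS

No, not on the curve


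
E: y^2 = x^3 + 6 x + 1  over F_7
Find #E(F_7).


For each x in F_7, count y with y^2 = x^3 + 6 x + 1 mod 7:
  x = 0: RHS = 1, y in [1, 6]  -> 2 point(s)
  x = 1: RHS = 1, y in [1, 6]  -> 2 point(s)
  x = 2: RHS = 0, y in [0]  -> 1 point(s)
  x = 3: RHS = 4, y in [2, 5]  -> 2 point(s)
  x = 5: RHS = 2, y in [3, 4]  -> 2 point(s)
  x = 6: RHS = 1, y in [1, 6]  -> 2 point(s)
Affine points: 11. Add the point at infinity: total = 12.

#E(F_7) = 12


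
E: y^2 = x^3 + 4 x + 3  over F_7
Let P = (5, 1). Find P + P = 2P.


Doubling: s = (3 x1^2 + a) / (2 y1)
s = (3*5^2 + 4) / (2*1) mod 7 = 1
x3 = s^2 - 2 x1 mod 7 = 1^2 - 2*5 = 5
y3 = s (x1 - x3) - y1 mod 7 = 1 * (5 - 5) - 1 = 6

2P = (5, 6)


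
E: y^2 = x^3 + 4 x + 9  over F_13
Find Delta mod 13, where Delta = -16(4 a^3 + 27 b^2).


4 a^3 + 27 b^2 = 4*4^3 + 27*9^2 = 256 + 2187 = 2443
Delta = -16 * (2443) = -39088
Delta mod 13 = 3

Delta = 3 (mod 13)


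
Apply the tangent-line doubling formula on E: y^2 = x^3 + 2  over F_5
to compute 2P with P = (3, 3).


Doubling: s = (3 x1^2 + a) / (2 y1)
s = (3*3^2 + 0) / (2*3) mod 5 = 2
x3 = s^2 - 2 x1 mod 5 = 2^2 - 2*3 = 3
y3 = s (x1 - x3) - y1 mod 5 = 2 * (3 - 3) - 3 = 2

2P = (3, 2)


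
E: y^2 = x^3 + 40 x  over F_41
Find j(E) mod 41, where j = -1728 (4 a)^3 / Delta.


Delta = -16(4 a^3 + 27 b^2) mod 41 = 23
-1728 * (4 a)^3 = -1728 * (4*40)^3 mod 41 = 15
j = 15 * 23^(-1) mod 41 = 6

j = 6 (mod 41)


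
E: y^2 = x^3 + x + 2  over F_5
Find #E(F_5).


For each x in F_5, count y with y^2 = x^3 + 1 x + 2 mod 5:
  x = 1: RHS = 4, y in [2, 3]  -> 2 point(s)
  x = 4: RHS = 0, y in [0]  -> 1 point(s)
Affine points: 3. Add the point at infinity: total = 4.

#E(F_5) = 4


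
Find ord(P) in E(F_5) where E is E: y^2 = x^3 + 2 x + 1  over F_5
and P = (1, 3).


Compute successive multiples of P until we hit O:
  1P = (1, 3)
  2P = (3, 2)
  3P = (0, 4)
  4P = (0, 1)
  5P = (3, 3)
  6P = (1, 2)
  7P = O

ord(P) = 7


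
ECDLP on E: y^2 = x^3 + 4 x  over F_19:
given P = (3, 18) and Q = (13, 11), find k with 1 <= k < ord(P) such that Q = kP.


Enumerate multiples of P until we hit Q = (13, 11):
  1P = (3, 18)
  2P = (11, 11)
  3P = (12, 16)
  4P = (1, 9)
  5P = (2, 15)
  6P = (4, 17)
  7P = (13, 11)
Match found at i = 7.

k = 7


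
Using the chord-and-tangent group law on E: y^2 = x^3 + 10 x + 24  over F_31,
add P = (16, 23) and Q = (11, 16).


P != Q, so use the chord formula.
s = (y2 - y1) / (x2 - x1) = (24) / (26) mod 31 = 20
x3 = s^2 - x1 - x2 mod 31 = 20^2 - 16 - 11 = 1
y3 = s (x1 - x3) - y1 mod 31 = 20 * (16 - 1) - 23 = 29

P + Q = (1, 29)


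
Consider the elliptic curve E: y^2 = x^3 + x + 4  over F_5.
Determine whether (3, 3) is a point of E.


Check whether y^2 = x^3 + 1 x + 4 (mod 5) for (x, y) = (3, 3).
LHS: y^2 = 3^2 mod 5 = 4
RHS: x^3 + 1 x + 4 = 3^3 + 1*3 + 4 mod 5 = 4
LHS = RHS

Yes, on the curve


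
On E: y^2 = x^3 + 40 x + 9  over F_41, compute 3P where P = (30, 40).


k = 3 = 11_2 (binary, LSB first: 11)
Double-and-add from P = (30, 40):
  bit 0 = 1: acc = O + (30, 40) = (30, 40)
  bit 1 = 1: acc = (30, 40) + (24, 22) = (37, 21)

3P = (37, 21)


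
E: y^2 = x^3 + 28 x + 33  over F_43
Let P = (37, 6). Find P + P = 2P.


Doubling: s = (3 x1^2 + a) / (2 y1)
s = (3*37^2 + 28) / (2*6) mod 43 = 40
x3 = s^2 - 2 x1 mod 43 = 40^2 - 2*37 = 21
y3 = s (x1 - x3) - y1 mod 43 = 40 * (37 - 21) - 6 = 32

2P = (21, 32)


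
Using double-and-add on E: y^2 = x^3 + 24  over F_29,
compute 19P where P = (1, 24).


k = 19 = 10011_2 (binary, LSB first: 11001)
Double-and-add from P = (1, 24):
  bit 0 = 1: acc = O + (1, 24) = (1, 24)
  bit 1 = 1: acc = (1, 24) + (21, 11) = (3, 15)
  bit 2 = 0: acc unchanged = (3, 15)
  bit 3 = 0: acc unchanged = (3, 15)
  bit 4 = 1: acc = (3, 15) + (15, 21) = (4, 28)

19P = (4, 28)


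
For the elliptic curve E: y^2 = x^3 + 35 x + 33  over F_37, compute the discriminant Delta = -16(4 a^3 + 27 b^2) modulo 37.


4 a^3 + 27 b^2 = 4*35^3 + 27*33^2 = 171500 + 29403 = 200903
Delta = -16 * (200903) = -3214448
Delta mod 37 = 1

Delta = 1 (mod 37)


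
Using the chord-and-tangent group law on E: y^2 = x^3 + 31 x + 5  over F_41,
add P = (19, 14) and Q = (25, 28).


P != Q, so use the chord formula.
s = (y2 - y1) / (x2 - x1) = (14) / (6) mod 41 = 16
x3 = s^2 - x1 - x2 mod 41 = 16^2 - 19 - 25 = 7
y3 = s (x1 - x3) - y1 mod 41 = 16 * (19 - 7) - 14 = 14

P + Q = (7, 14)


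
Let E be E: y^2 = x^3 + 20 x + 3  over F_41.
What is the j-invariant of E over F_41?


Delta = -16(4 a^3 + 27 b^2) mod 41 = 15
-1728 * (4 a)^3 = -1728 * (4*20)^3 mod 41 = 7
j = 7 * 15^(-1) mod 41 = 36

j = 36 (mod 41)


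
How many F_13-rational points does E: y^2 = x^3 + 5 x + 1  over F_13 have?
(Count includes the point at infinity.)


For each x in F_13, count y with y^2 = x^3 + 5 x + 1 mod 13:
  x = 0: RHS = 1, y in [1, 12]  -> 2 point(s)
  x = 3: RHS = 4, y in [2, 11]  -> 2 point(s)
  x = 6: RHS = 0, y in [0]  -> 1 point(s)
  x = 11: RHS = 9, y in [3, 10]  -> 2 point(s)
Affine points: 7. Add the point at infinity: total = 8.

#E(F_13) = 8


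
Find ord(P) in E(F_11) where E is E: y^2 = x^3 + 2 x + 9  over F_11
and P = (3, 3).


Compute successive multiples of P until we hit O:
  1P = (3, 3)
  2P = (3, 8)
  3P = O

ord(P) = 3


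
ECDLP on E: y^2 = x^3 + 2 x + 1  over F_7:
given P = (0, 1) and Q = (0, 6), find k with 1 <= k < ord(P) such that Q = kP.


Enumerate multiples of P until we hit Q = (0, 6):
  1P = (0, 1)
  2P = (1, 5)
  3P = (1, 2)
  4P = (0, 6)
Match found at i = 4.

k = 4


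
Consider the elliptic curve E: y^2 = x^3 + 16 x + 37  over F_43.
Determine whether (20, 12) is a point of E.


Check whether y^2 = x^3 + 16 x + 37 (mod 43) for (x, y) = (20, 12).
LHS: y^2 = 12^2 mod 43 = 15
RHS: x^3 + 16 x + 37 = 20^3 + 16*20 + 37 mod 43 = 15
LHS = RHS

Yes, on the curve


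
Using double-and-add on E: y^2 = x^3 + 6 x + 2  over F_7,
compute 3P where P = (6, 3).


k = 3 = 11_2 (binary, LSB first: 11)
Double-and-add from P = (6, 3):
  bit 0 = 1: acc = O + (6, 3) = (6, 3)
  bit 1 = 1: acc = (6, 3) + (6, 4) = O

3P = O


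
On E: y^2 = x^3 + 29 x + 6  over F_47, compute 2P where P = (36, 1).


Doubling: s = (3 x1^2 + a) / (2 y1)
s = (3*36^2 + 29) / (2*1) mod 47 = 8
x3 = s^2 - 2 x1 mod 47 = 8^2 - 2*36 = 39
y3 = s (x1 - x3) - y1 mod 47 = 8 * (36 - 39) - 1 = 22

2P = (39, 22)


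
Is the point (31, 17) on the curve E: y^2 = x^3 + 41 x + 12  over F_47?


Check whether y^2 = x^3 + 41 x + 12 (mod 47) for (x, y) = (31, 17).
LHS: y^2 = 17^2 mod 47 = 7
RHS: x^3 + 41 x + 12 = 31^3 + 41*31 + 12 mod 47 = 7
LHS = RHS

Yes, on the curve


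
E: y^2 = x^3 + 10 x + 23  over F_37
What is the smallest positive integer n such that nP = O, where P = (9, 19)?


Compute successive multiples of P until we hit O:
  1P = (9, 19)
  2P = (18, 35)
  3P = (36, 7)
  4P = (26, 5)
  5P = (11, 24)
  6P = (14, 24)
  7P = (15, 12)
  8P = (1, 21)
  ... (continuing to 40P)
  40P = O

ord(P) = 40


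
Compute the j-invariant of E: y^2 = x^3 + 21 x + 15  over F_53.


Delta = -16(4 a^3 + 27 b^2) mod 53 = 50
-1728 * (4 a)^3 = -1728 * (4*21)^3 mod 53 = 52
j = 52 * 50^(-1) mod 53 = 18

j = 18 (mod 53)


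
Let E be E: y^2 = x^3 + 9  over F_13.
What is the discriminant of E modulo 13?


4 a^3 + 27 b^2 = 4*0^3 + 27*9^2 = 0 + 2187 = 2187
Delta = -16 * (2187) = -34992
Delta mod 13 = 4

Delta = 4 (mod 13)


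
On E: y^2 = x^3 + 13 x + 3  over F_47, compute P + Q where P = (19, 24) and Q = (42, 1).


P != Q, so use the chord formula.
s = (y2 - y1) / (x2 - x1) = (24) / (23) mod 47 = 46
x3 = s^2 - x1 - x2 mod 47 = 46^2 - 19 - 42 = 34
y3 = s (x1 - x3) - y1 mod 47 = 46 * (19 - 34) - 24 = 38

P + Q = (34, 38)


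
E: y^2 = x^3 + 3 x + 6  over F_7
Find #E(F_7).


For each x in F_7, count y with y^2 = x^3 + 3 x + 6 mod 7:
  x = 3: RHS = 0, y in [0]  -> 1 point(s)
  x = 6: RHS = 2, y in [3, 4]  -> 2 point(s)
Affine points: 3. Add the point at infinity: total = 4.

#E(F_7) = 4


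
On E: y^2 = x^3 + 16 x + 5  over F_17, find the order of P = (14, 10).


Compute successive multiples of P until we hit O:
  1P = (14, 10)
  2P = (15, 4)
  3P = (7, 16)
  4P = (12, 15)
  5P = (10, 14)
  6P = (11, 4)
  7P = (13, 9)
  8P = (8, 13)
  ... (continuing to 17P)
  17P = O

ord(P) = 17


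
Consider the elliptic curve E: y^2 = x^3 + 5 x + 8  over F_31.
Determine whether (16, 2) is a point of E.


Check whether y^2 = x^3 + 5 x + 8 (mod 31) for (x, y) = (16, 2).
LHS: y^2 = 2^2 mod 31 = 4
RHS: x^3 + 5 x + 8 = 16^3 + 5*16 + 8 mod 31 = 30
LHS != RHS

No, not on the curve


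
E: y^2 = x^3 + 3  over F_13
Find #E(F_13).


For each x in F_13, count y with y^2 = x^3 + 0 x + 3 mod 13:
  x = 0: RHS = 3, y in [4, 9]  -> 2 point(s)
  x = 1: RHS = 4, y in [2, 11]  -> 2 point(s)
  x = 3: RHS = 4, y in [2, 11]  -> 2 point(s)
  x = 9: RHS = 4, y in [2, 11]  -> 2 point(s)
Affine points: 8. Add the point at infinity: total = 9.

#E(F_13) = 9


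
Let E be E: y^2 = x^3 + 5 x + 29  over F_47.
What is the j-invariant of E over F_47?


Delta = -16(4 a^3 + 27 b^2) mod 47 = 35
-1728 * (4 a)^3 = -1728 * (4*5)^3 mod 47 = 16
j = 16 * 35^(-1) mod 47 = 30

j = 30 (mod 47)


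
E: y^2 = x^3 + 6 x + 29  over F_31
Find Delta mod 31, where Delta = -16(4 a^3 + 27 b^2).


4 a^3 + 27 b^2 = 4*6^3 + 27*29^2 = 864 + 22707 = 23571
Delta = -16 * (23571) = -377136
Delta mod 31 = 10

Delta = 10 (mod 31)


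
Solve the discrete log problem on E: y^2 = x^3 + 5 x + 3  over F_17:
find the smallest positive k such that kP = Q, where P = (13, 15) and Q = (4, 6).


Enumerate multiples of P until we hit Q = (4, 6):
  1P = (13, 15)
  2P = (4, 6)
Match found at i = 2.

k = 2


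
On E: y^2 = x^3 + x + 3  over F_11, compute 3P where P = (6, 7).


k = 3 = 11_2 (binary, LSB first: 11)
Double-and-add from P = (6, 7):
  bit 0 = 1: acc = O + (6, 7) = (6, 7)
  bit 1 = 1: acc = (6, 7) + (4, 7) = (1, 4)

3P = (1, 4)


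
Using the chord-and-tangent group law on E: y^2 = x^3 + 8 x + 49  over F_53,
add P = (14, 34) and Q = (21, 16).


P != Q, so use the chord formula.
s = (y2 - y1) / (x2 - x1) = (35) / (7) mod 53 = 5
x3 = s^2 - x1 - x2 mod 53 = 5^2 - 14 - 21 = 43
y3 = s (x1 - x3) - y1 mod 53 = 5 * (14 - 43) - 34 = 33

P + Q = (43, 33)


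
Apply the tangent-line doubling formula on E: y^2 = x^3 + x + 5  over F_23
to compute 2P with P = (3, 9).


Doubling: s = (3 x1^2 + a) / (2 y1)
s = (3*3^2 + 1) / (2*9) mod 23 = 22
x3 = s^2 - 2 x1 mod 23 = 22^2 - 2*3 = 18
y3 = s (x1 - x3) - y1 mod 23 = 22 * (3 - 18) - 9 = 6

2P = (18, 6)


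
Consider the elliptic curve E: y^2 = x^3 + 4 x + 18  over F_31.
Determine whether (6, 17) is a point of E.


Check whether y^2 = x^3 + 4 x + 18 (mod 31) for (x, y) = (6, 17).
LHS: y^2 = 17^2 mod 31 = 10
RHS: x^3 + 4 x + 18 = 6^3 + 4*6 + 18 mod 31 = 10
LHS = RHS

Yes, on the curve


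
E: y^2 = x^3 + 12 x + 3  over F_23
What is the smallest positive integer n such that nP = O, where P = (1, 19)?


Compute successive multiples of P until we hit O:
  1P = (1, 19)
  2P = (22, 6)
  3P = (2, 9)
  4P = (5, 21)
  5P = (0, 16)
  6P = (8, 6)
  7P = (9, 9)
  8P = (16, 17)
  ... (continuing to 30P)
  30P = O

ord(P) = 30


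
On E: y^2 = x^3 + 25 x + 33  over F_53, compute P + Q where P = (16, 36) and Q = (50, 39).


P != Q, so use the chord formula.
s = (y2 - y1) / (x2 - x1) = (3) / (34) mod 53 = 11
x3 = s^2 - x1 - x2 mod 53 = 11^2 - 16 - 50 = 2
y3 = s (x1 - x3) - y1 mod 53 = 11 * (16 - 2) - 36 = 12

P + Q = (2, 12)


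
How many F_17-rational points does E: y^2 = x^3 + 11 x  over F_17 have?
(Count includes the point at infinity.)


For each x in F_17, count y with y^2 = x^3 + 11 x + 0 mod 17:
  x = 0: RHS = 0, y in [0]  -> 1 point(s)
  x = 2: RHS = 13, y in [8, 9]  -> 2 point(s)
  x = 3: RHS = 9, y in [3, 14]  -> 2 point(s)
  x = 14: RHS = 8, y in [5, 12]  -> 2 point(s)
  x = 15: RHS = 4, y in [2, 15]  -> 2 point(s)
Affine points: 9. Add the point at infinity: total = 10.

#E(F_17) = 10


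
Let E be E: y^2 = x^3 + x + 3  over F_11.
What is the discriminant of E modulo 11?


4 a^3 + 27 b^2 = 4*1^3 + 27*3^2 = 4 + 243 = 247
Delta = -16 * (247) = -3952
Delta mod 11 = 8

Delta = 8 (mod 11)


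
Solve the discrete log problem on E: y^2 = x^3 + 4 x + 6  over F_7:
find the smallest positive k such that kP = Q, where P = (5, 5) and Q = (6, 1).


Enumerate multiples of P until we hit Q = (6, 1):
  1P = (5, 5)
  2P = (6, 6)
  3P = (4, 3)
  4P = (2, 1)
  5P = (1, 5)
  6P = (1, 2)
  7P = (2, 6)
  8P = (4, 4)
  9P = (6, 1)
Match found at i = 9.

k = 9
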